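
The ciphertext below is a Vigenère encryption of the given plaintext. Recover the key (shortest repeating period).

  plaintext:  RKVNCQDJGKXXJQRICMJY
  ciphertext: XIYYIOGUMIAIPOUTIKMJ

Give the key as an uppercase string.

  i= 0: X-R =  6 → G
  i= 1: I-K = 24 → Y
  i= 2: Y-V =  3 → D
  i= 3: Y-N = 11 → L
  i= 4: I-C =  6 → G
  i= 5: O-Q = 24 → Y
  i= 6: G-D =  3 → D
  i= 7: U-J = 11 → L
  i= 8: M-G =  6 → G
  i= 9: I-K = 24 → Y
  i=10: A-X =  3 → D
  i=11: I-X = 11 → L
  i=12: P-J =  6 → G
  i=13: O-Q = 24 → Y
  i=14: U-R =  3 → D
  i=15: T-I = 11 → L
  i=16: I-C =  6 → G
  i=17: K-M = 24 → Y
  i=18: M-J =  3 → D
  i=19: J-Y = 11 → L
  shifts repeat with period 4: GYDL

GYDL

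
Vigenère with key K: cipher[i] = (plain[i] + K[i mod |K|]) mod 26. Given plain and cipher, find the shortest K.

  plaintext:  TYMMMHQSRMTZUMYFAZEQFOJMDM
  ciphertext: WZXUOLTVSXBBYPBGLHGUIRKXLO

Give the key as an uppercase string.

  i= 0: W-T =  3 → D
  i= 1: Z-Y =  1 → B
  i= 2: X-M = 11 → L
  i= 3: U-M =  8 → I
  i= 4: O-M =  2 → C
  i= 5: L-H =  4 → E
  i= 6: T-Q =  3 → D
  i= 7: V-S =  3 → D
  i= 8: S-R =  1 → B
  i= 9: X-M = 11 → L
  i=10: B-T =  8 → I
  i=11: B-Z =  2 → C
  i=12: Y-U =  4 → E
  i=13: P-M =  3 → D
  i=14: B-Y =  3 → D
  i=15: G-F =  1 → B
  i=16: L-A = 11 → L
  i=17: H-Z =  8 → I
  i=18: G-E =  2 → C
  i=19: U-Q =  4 → E
  i=20: I-F =  3 → D
  i=21: R-O =  3 → D
  i=22: K-J =  1 → B
  i=23: X-M = 11 → L
  i=24: L-D =  8 → I
  i=25: O-M =  2 → C
  shifts repeat with period 7: DBLICED

DBLICED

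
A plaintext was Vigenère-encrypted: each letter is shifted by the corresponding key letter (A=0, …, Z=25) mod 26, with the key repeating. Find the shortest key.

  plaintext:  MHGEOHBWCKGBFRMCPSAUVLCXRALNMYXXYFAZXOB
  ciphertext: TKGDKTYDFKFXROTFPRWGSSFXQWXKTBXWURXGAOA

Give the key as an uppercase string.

HDAZWMX

  i= 0: T-M =  7 → H
  i= 1: K-H =  3 → D
  i= 2: G-G =  0 → A
  i= 3: D-E = 25 → Z
  i= 4: K-O = 22 → W
  i= 5: T-H = 12 → M
  i= 6: Y-B = 23 → X
  i= 7: D-W =  7 → H
  i= 8: F-C =  3 → D
  i= 9: K-K =  0 → A
  i=10: F-G = 25 → Z
  i=11: X-B = 22 → W
  i=12: R-F = 12 → M
  i=13: O-R = 23 → X
  i=14: T-M =  7 → H
  i=15: F-C =  3 → D
  i=16: P-P =  0 → A
  i=17: R-S = 25 → Z
  i=18: W-A = 22 → W
  i=19: G-U = 12 → M
  i=20: S-V = 23 → X
  i=21: S-L =  7 → H
  i=22: F-C =  3 → D
  i=23: X-X =  0 → A
  i=24: Q-R = 25 → Z
  i=25: W-A = 22 → W
  i=26: X-L = 12 → M
  i=27: K-N = 23 → X
  i=28: T-M =  7 → H
  i=29: B-Y =  3 → D
  i=30: X-X =  0 → A
  i=31: W-X = 25 → Z
  i=32: U-Y = 22 → W
  i=33: R-F = 12 → M
  i=34: X-A = 23 → X
  i=35: G-Z =  7 → H
  i=36: A-X =  3 → D
  i=37: O-O =  0 → A
  i=38: A-B = 25 → Z
  shifts repeat with period 7: HDAZWMX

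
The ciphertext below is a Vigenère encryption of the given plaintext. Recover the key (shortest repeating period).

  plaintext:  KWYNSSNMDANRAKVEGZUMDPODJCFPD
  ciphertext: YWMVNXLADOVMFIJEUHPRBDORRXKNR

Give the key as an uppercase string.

OAOIVFY

  i= 0: Y-K = 14 → O
  i= 1: W-W =  0 → A
  i= 2: M-Y = 14 → O
  i= 3: V-N =  8 → I
  i= 4: N-S = 21 → V
  i= 5: X-S =  5 → F
  i= 6: L-N = 24 → Y
  i= 7: A-M = 14 → O
  i= 8: D-D =  0 → A
  i= 9: O-A = 14 → O
  i=10: V-N =  8 → I
  i=11: M-R = 21 → V
  i=12: F-A =  5 → F
  i=13: I-K = 24 → Y
  i=14: J-V = 14 → O
  i=15: E-E =  0 → A
  i=16: U-G = 14 → O
  i=17: H-Z =  8 → I
  i=18: P-U = 21 → V
  i=19: R-M =  5 → F
  i=20: B-D = 24 → Y
  i=21: D-P = 14 → O
  i=22: O-O =  0 → A
  i=23: R-D = 14 → O
  i=24: R-J =  8 → I
  i=25: X-C = 21 → V
  i=26: K-F =  5 → F
  i=27: N-P = 24 → Y
  i=28: R-D = 14 → O
  shifts repeat with period 7: OAOIVFY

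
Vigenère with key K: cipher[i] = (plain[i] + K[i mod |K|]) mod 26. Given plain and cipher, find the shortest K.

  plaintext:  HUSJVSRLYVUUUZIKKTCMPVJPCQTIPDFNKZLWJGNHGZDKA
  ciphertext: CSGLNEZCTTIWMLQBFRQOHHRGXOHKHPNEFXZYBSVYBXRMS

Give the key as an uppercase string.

VYOCSMIR

  i= 0: C-H = 21 → V
  i= 1: S-U = 24 → Y
  i= 2: G-S = 14 → O
  i= 3: L-J =  2 → C
  i= 4: N-V = 18 → S
  i= 5: E-S = 12 → M
  i= 6: Z-R =  8 → I
  i= 7: C-L = 17 → R
  i= 8: T-Y = 21 → V
  i= 9: T-V = 24 → Y
  i=10: I-U = 14 → O
  i=11: W-U =  2 → C
  i=12: M-U = 18 → S
  i=13: L-Z = 12 → M
  i=14: Q-I =  8 → I
  i=15: B-K = 17 → R
  i=16: F-K = 21 → V
  i=17: R-T = 24 → Y
  i=18: Q-C = 14 → O
  i=19: O-M =  2 → C
  i=20: H-P = 18 → S
  i=21: H-V = 12 → M
  i=22: R-J =  8 → I
  i=23: G-P = 17 → R
  i=24: X-C = 21 → V
  i=25: O-Q = 24 → Y
  i=26: H-T = 14 → O
  i=27: K-I =  2 → C
  i=28: H-P = 18 → S
  i=29: P-D = 12 → M
  i=30: N-F =  8 → I
  i=31: E-N = 17 → R
  i=32: F-K = 21 → V
  i=33: X-Z = 24 → Y
  i=34: Z-L = 14 → O
  i=35: Y-W =  2 → C
  i=36: B-J = 18 → S
  i=37: S-G = 12 → M
  i=38: V-N =  8 → I
  i=39: Y-H = 17 → R
  i=40: B-G = 21 → V
  i=41: X-Z = 24 → Y
  i=42: R-D = 14 → O
  i=43: M-K =  2 → C
  i=44: S-A = 18 → S
  shifts repeat with period 8: VYOCSMIR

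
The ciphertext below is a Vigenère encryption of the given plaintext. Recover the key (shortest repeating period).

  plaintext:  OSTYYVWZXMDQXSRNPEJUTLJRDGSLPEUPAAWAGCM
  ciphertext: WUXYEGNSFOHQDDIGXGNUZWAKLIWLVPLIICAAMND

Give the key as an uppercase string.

  i= 0: W-O =  8 → I
  i= 1: U-S =  2 → C
  i= 2: X-T =  4 → E
  i= 3: Y-Y =  0 → A
  i= 4: E-Y =  6 → G
  i= 5: G-V = 11 → L
  i= 6: N-W = 17 → R
  i= 7: S-Z = 19 → T
  i= 8: F-X =  8 → I
  i= 9: O-M =  2 → C
  i=10: H-D =  4 → E
  i=11: Q-Q =  0 → A
  i=12: D-X =  6 → G
  i=13: D-S = 11 → L
  i=14: I-R = 17 → R
  i=15: G-N = 19 → T
  i=16: X-P =  8 → I
  i=17: G-E =  2 → C
  i=18: N-J =  4 → E
  i=19: U-U =  0 → A
  i=20: Z-T =  6 → G
  i=21: W-L = 11 → L
  i=22: A-J = 17 → R
  i=23: K-R = 19 → T
  i=24: L-D =  8 → I
  i=25: I-G =  2 → C
  i=26: W-S =  4 → E
  i=27: L-L =  0 → A
  i=28: V-P =  6 → G
  i=29: P-E = 11 → L
  i=30: L-U = 17 → R
  i=31: I-P = 19 → T
  i=32: I-A =  8 → I
  i=33: C-A =  2 → C
  i=34: A-W =  4 → E
  i=35: A-A =  0 → A
  i=36: M-G =  6 → G
  i=37: N-C = 11 → L
  i=38: D-M = 17 → R
  shifts repeat with period 8: ICEAGLRT

ICEAGLRT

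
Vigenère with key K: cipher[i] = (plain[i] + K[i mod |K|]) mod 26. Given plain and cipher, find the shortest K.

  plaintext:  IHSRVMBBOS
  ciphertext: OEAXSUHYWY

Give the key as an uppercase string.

  i= 0: O-I =  6 → G
  i= 1: E-H = 23 → X
  i= 2: A-S =  8 → I
  i= 3: X-R =  6 → G
  i= 4: S-V = 23 → X
  i= 5: U-M =  8 → I
  i= 6: H-B =  6 → G
  i= 7: Y-B = 23 → X
  i= 8: W-O =  8 → I
  i= 9: Y-S =  6 → G
  shifts repeat with period 3: GXI

GXI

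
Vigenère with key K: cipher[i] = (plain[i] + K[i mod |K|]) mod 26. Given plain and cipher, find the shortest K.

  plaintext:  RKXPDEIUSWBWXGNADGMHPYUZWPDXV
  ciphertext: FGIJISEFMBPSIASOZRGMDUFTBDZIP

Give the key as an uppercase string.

OWLUF

  i= 0: F-R = 14 → O
  i= 1: G-K = 22 → W
  i= 2: I-X = 11 → L
  i= 3: J-P = 20 → U
  i= 4: I-D =  5 → F
  i= 5: S-E = 14 → O
  i= 6: E-I = 22 → W
  i= 7: F-U = 11 → L
  i= 8: M-S = 20 → U
  i= 9: B-W =  5 → F
  i=10: P-B = 14 → O
  i=11: S-W = 22 → W
  i=12: I-X = 11 → L
  i=13: A-G = 20 → U
  i=14: S-N =  5 → F
  i=15: O-A = 14 → O
  i=16: Z-D = 22 → W
  i=17: R-G = 11 → L
  i=18: G-M = 20 → U
  i=19: M-H =  5 → F
  i=20: D-P = 14 → O
  i=21: U-Y = 22 → W
  i=22: F-U = 11 → L
  i=23: T-Z = 20 → U
  i=24: B-W =  5 → F
  i=25: D-P = 14 → O
  i=26: Z-D = 22 → W
  i=27: I-X = 11 → L
  i=28: P-V = 20 → U
  shifts repeat with period 5: OWLUF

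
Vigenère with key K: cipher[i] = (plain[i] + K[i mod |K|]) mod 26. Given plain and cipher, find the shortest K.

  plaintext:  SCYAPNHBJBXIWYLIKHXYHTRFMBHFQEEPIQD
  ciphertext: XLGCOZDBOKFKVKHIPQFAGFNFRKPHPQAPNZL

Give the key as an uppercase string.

  i= 0: X-S =  5 → F
  i= 1: L-C =  9 → J
  i= 2: G-Y =  8 → I
  i= 3: C-A =  2 → C
  i= 4: O-P = 25 → Z
  i= 5: Z-N = 12 → M
  i= 6: D-H = 22 → W
  i= 7: B-B =  0 → A
  i= 8: O-J =  5 → F
  i= 9: K-B =  9 → J
  i=10: F-X =  8 → I
  i=11: K-I =  2 → C
  i=12: V-W = 25 → Z
  i=13: K-Y = 12 → M
  i=14: H-L = 22 → W
  i=15: I-I =  0 → A
  i=16: P-K =  5 → F
  i=17: Q-H =  9 → J
  i=18: F-X =  8 → I
  i=19: A-Y =  2 → C
  i=20: G-H = 25 → Z
  i=21: F-T = 12 → M
  i=22: N-R = 22 → W
  i=23: F-F =  0 → A
  i=24: R-M =  5 → F
  i=25: K-B =  9 → J
  i=26: P-H =  8 → I
  i=27: H-F =  2 → C
  i=28: P-Q = 25 → Z
  i=29: Q-E = 12 → M
  i=30: A-E = 22 → W
  i=31: P-P =  0 → A
  i=32: N-I =  5 → F
  i=33: Z-Q =  9 → J
  i=34: L-D =  8 → I
  shifts repeat with period 8: FJICZMWA

FJICZMWA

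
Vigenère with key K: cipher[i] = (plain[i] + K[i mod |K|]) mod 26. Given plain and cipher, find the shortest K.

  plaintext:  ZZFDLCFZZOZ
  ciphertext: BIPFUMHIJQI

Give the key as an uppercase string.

CJK

  i= 0: B-Z =  2 → C
  i= 1: I-Z =  9 → J
  i= 2: P-F = 10 → K
  i= 3: F-D =  2 → C
  i= 4: U-L =  9 → J
  i= 5: M-C = 10 → K
  i= 6: H-F =  2 → C
  i= 7: I-Z =  9 → J
  i= 8: J-Z = 10 → K
  i= 9: Q-O =  2 → C
  i=10: I-Z =  9 → J
  shifts repeat with period 3: CJK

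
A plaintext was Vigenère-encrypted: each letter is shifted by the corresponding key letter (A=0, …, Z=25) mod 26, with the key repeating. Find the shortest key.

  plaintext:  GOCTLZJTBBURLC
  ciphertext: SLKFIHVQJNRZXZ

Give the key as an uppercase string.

  i= 0: S-G = 12 → M
  i= 1: L-O = 23 → X
  i= 2: K-C =  8 → I
  i= 3: F-T = 12 → M
  i= 4: I-L = 23 → X
  i= 5: H-Z =  8 → I
  i= 6: V-J = 12 → M
  i= 7: Q-T = 23 → X
  i= 8: J-B =  8 → I
  i= 9: N-B = 12 → M
  i=10: R-U = 23 → X
  i=11: Z-R =  8 → I
  i=12: X-L = 12 → M
  i=13: Z-C = 23 → X
  shifts repeat with period 3: MXI

MXI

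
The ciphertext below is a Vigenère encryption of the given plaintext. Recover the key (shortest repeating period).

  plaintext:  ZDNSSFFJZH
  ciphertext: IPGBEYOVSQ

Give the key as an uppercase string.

JMT

  i= 0: I-Z =  9 → J
  i= 1: P-D = 12 → M
  i= 2: G-N = 19 → T
  i= 3: B-S =  9 → J
  i= 4: E-S = 12 → M
  i= 5: Y-F = 19 → T
  i= 6: O-F =  9 → J
  i= 7: V-J = 12 → M
  i= 8: S-Z = 19 → T
  i= 9: Q-H =  9 → J
  shifts repeat with period 3: JMT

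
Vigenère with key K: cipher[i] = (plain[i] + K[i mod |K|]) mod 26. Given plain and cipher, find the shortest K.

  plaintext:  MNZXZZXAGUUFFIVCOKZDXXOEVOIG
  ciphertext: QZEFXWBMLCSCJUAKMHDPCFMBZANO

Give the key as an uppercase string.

EMFIYX

  i= 0: Q-M =  4 → E
  i= 1: Z-N = 12 → M
  i= 2: E-Z =  5 → F
  i= 3: F-X =  8 → I
  i= 4: X-Z = 24 → Y
  i= 5: W-Z = 23 → X
  i= 6: B-X =  4 → E
  i= 7: M-A = 12 → M
  i= 8: L-G =  5 → F
  i= 9: C-U =  8 → I
  i=10: S-U = 24 → Y
  i=11: C-F = 23 → X
  i=12: J-F =  4 → E
  i=13: U-I = 12 → M
  i=14: A-V =  5 → F
  i=15: K-C =  8 → I
  i=16: M-O = 24 → Y
  i=17: H-K = 23 → X
  i=18: D-Z =  4 → E
  i=19: P-D = 12 → M
  i=20: C-X =  5 → F
  i=21: F-X =  8 → I
  i=22: M-O = 24 → Y
  i=23: B-E = 23 → X
  i=24: Z-V =  4 → E
  i=25: A-O = 12 → M
  i=26: N-I =  5 → F
  i=27: O-G =  8 → I
  shifts repeat with period 6: EMFIYX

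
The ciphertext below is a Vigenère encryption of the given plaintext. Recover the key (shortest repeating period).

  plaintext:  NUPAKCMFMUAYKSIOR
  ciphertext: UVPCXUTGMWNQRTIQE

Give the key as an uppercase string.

  i= 0: U-N =  7 → H
  i= 1: V-U =  1 → B
  i= 2: P-P =  0 → A
  i= 3: C-A =  2 → C
  i= 4: X-K = 13 → N
  i= 5: U-C = 18 → S
  i= 6: T-M =  7 → H
  i= 7: G-F =  1 → B
  i= 8: M-M =  0 → A
  i= 9: W-U =  2 → C
  i=10: N-A = 13 → N
  i=11: Q-Y = 18 → S
  i=12: R-K =  7 → H
  i=13: T-S =  1 → B
  i=14: I-I =  0 → A
  i=15: Q-O =  2 → C
  i=16: E-R = 13 → N
  shifts repeat with period 6: HBACNS

HBACNS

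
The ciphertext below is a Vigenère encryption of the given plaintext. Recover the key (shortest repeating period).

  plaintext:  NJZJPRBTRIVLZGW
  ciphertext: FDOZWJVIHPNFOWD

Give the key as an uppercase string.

SUPQH

  i= 0: F-N = 18 → S
  i= 1: D-J = 20 → U
  i= 2: O-Z = 15 → P
  i= 3: Z-J = 16 → Q
  i= 4: W-P =  7 → H
  i= 5: J-R = 18 → S
  i= 6: V-B = 20 → U
  i= 7: I-T = 15 → P
  i= 8: H-R = 16 → Q
  i= 9: P-I =  7 → H
  i=10: N-V = 18 → S
  i=11: F-L = 20 → U
  i=12: O-Z = 15 → P
  i=13: W-G = 16 → Q
  i=14: D-W =  7 → H
  shifts repeat with period 5: SUPQH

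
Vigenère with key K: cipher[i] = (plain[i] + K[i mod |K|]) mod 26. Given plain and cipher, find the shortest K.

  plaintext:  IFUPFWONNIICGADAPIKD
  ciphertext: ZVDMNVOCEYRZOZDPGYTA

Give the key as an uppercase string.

RQJXIZAP

  i= 0: Z-I = 17 → R
  i= 1: V-F = 16 → Q
  i= 2: D-U =  9 → J
  i= 3: M-P = 23 → X
  i= 4: N-F =  8 → I
  i= 5: V-W = 25 → Z
  i= 6: O-O =  0 → A
  i= 7: C-N = 15 → P
  i= 8: E-N = 17 → R
  i= 9: Y-I = 16 → Q
  i=10: R-I =  9 → J
  i=11: Z-C = 23 → X
  i=12: O-G =  8 → I
  i=13: Z-A = 25 → Z
  i=14: D-D =  0 → A
  i=15: P-A = 15 → P
  i=16: G-P = 17 → R
  i=17: Y-I = 16 → Q
  i=18: T-K =  9 → J
  i=19: A-D = 23 → X
  shifts repeat with period 8: RQJXIZAP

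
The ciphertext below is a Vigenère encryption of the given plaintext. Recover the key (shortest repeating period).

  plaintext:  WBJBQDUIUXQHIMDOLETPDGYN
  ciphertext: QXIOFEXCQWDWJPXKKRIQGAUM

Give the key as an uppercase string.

  i= 0: Q-W = 20 → U
  i= 1: X-B = 22 → W
  i= 2: I-J = 25 → Z
  i= 3: O-B = 13 → N
  i= 4: F-Q = 15 → P
  i= 5: E-D =  1 → B
  i= 6: X-U =  3 → D
  i= 7: C-I = 20 → U
  i= 8: Q-U = 22 → W
  i= 9: W-X = 25 → Z
  i=10: D-Q = 13 → N
  i=11: W-H = 15 → P
  i=12: J-I =  1 → B
  i=13: P-M =  3 → D
  i=14: X-D = 20 → U
  i=15: K-O = 22 → W
  i=16: K-L = 25 → Z
  i=17: R-E = 13 → N
  i=18: I-T = 15 → P
  i=19: Q-P =  1 → B
  i=20: G-D =  3 → D
  i=21: A-G = 20 → U
  i=22: U-Y = 22 → W
  i=23: M-N = 25 → Z
  shifts repeat with period 7: UWZNPBD

UWZNPBD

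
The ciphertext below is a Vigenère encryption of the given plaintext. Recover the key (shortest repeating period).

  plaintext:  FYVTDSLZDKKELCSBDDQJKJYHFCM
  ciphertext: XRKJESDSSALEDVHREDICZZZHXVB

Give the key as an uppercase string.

  i= 0: X-F = 18 → S
  i= 1: R-Y = 19 → T
  i= 2: K-V = 15 → P
  i= 3: J-T = 16 → Q
  i= 4: E-D =  1 → B
  i= 5: S-S =  0 → A
  i= 6: D-L = 18 → S
  i= 7: S-Z = 19 → T
  i= 8: S-D = 15 → P
  i= 9: A-K = 16 → Q
  i=10: L-K =  1 → B
  i=11: E-E =  0 → A
  i=12: D-L = 18 → S
  i=13: V-C = 19 → T
  i=14: H-S = 15 → P
  i=15: R-B = 16 → Q
  i=16: E-D =  1 → B
  i=17: D-D =  0 → A
  i=18: I-Q = 18 → S
  i=19: C-J = 19 → T
  i=20: Z-K = 15 → P
  i=21: Z-J = 16 → Q
  i=22: Z-Y =  1 → B
  i=23: H-H =  0 → A
  i=24: X-F = 18 → S
  i=25: V-C = 19 → T
  i=26: B-M = 15 → P
  shifts repeat with period 6: STPQBA

STPQBA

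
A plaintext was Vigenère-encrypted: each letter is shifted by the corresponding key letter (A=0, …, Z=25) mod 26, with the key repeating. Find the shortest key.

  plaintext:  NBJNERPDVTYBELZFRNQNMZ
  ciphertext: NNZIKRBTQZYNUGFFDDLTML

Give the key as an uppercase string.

AMQVG

  i= 0: N-N =  0 → A
  i= 1: N-B = 12 → M
  i= 2: Z-J = 16 → Q
  i= 3: I-N = 21 → V
  i= 4: K-E =  6 → G
  i= 5: R-R =  0 → A
  i= 6: B-P = 12 → M
  i= 7: T-D = 16 → Q
  i= 8: Q-V = 21 → V
  i= 9: Z-T =  6 → G
  i=10: Y-Y =  0 → A
  i=11: N-B = 12 → M
  i=12: U-E = 16 → Q
  i=13: G-L = 21 → V
  i=14: F-Z =  6 → G
  i=15: F-F =  0 → A
  i=16: D-R = 12 → M
  i=17: D-N = 16 → Q
  i=18: L-Q = 21 → V
  i=19: T-N =  6 → G
  i=20: M-M =  0 → A
  i=21: L-Z = 12 → M
  shifts repeat with period 5: AMQVG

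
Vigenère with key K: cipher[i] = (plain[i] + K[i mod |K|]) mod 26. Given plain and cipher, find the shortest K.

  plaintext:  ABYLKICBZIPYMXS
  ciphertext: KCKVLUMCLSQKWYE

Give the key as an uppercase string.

KBM

  i= 0: K-A = 10 → K
  i= 1: C-B =  1 → B
  i= 2: K-Y = 12 → M
  i= 3: V-L = 10 → K
  i= 4: L-K =  1 → B
  i= 5: U-I = 12 → M
  i= 6: M-C = 10 → K
  i= 7: C-B =  1 → B
  i= 8: L-Z = 12 → M
  i= 9: S-I = 10 → K
  i=10: Q-P =  1 → B
  i=11: K-Y = 12 → M
  i=12: W-M = 10 → K
  i=13: Y-X =  1 → B
  i=14: E-S = 12 → M
  shifts repeat with period 3: KBM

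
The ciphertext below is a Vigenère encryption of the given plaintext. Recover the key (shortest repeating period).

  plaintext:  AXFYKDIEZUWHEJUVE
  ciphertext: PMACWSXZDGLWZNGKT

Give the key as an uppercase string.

PPVEM

  i= 0: P-A = 15 → P
  i= 1: M-X = 15 → P
  i= 2: A-F = 21 → V
  i= 3: C-Y =  4 → E
  i= 4: W-K = 12 → M
  i= 5: S-D = 15 → P
  i= 6: X-I = 15 → P
  i= 7: Z-E = 21 → V
  i= 8: D-Z =  4 → E
  i= 9: G-U = 12 → M
  i=10: L-W = 15 → P
  i=11: W-H = 15 → P
  i=12: Z-E = 21 → V
  i=13: N-J =  4 → E
  i=14: G-U = 12 → M
  i=15: K-V = 15 → P
  i=16: T-E = 15 → P
  shifts repeat with period 5: PPVEM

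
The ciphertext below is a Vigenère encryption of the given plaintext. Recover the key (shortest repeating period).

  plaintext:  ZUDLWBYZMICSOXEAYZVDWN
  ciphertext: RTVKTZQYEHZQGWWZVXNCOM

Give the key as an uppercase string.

  i= 0: R-Z = 18 → S
  i= 1: T-U = 25 → Z
  i= 2: V-D = 18 → S
  i= 3: K-L = 25 → Z
  i= 4: T-W = 23 → X
  i= 5: Z-B = 24 → Y
  i= 6: Q-Y = 18 → S
  i= 7: Y-Z = 25 → Z
  i= 8: E-M = 18 → S
  i= 9: H-I = 25 → Z
  i=10: Z-C = 23 → X
  i=11: Q-S = 24 → Y
  i=12: G-O = 18 → S
  i=13: W-X = 25 → Z
  i=14: W-E = 18 → S
  i=15: Z-A = 25 → Z
  i=16: V-Y = 23 → X
  i=17: X-Z = 24 → Y
  i=18: N-V = 18 → S
  i=19: C-D = 25 → Z
  i=20: O-W = 18 → S
  i=21: M-N = 25 → Z
  shifts repeat with period 6: SZSZXY

SZSZXY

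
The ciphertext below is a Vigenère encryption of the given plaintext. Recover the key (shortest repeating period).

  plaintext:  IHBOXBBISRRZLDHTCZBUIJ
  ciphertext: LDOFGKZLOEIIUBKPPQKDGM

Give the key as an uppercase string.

DWNRJJY

  i= 0: L-I =  3 → D
  i= 1: D-H = 22 → W
  i= 2: O-B = 13 → N
  i= 3: F-O = 17 → R
  i= 4: G-X =  9 → J
  i= 5: K-B =  9 → J
  i= 6: Z-B = 24 → Y
  i= 7: L-I =  3 → D
  i= 8: O-S = 22 → W
  i= 9: E-R = 13 → N
  i=10: I-R = 17 → R
  i=11: I-Z =  9 → J
  i=12: U-L =  9 → J
  i=13: B-D = 24 → Y
  i=14: K-H =  3 → D
  i=15: P-T = 22 → W
  i=16: P-C = 13 → N
  i=17: Q-Z = 17 → R
  i=18: K-B =  9 → J
  i=19: D-U =  9 → J
  i=20: G-I = 24 → Y
  i=21: M-J =  3 → D
  shifts repeat with period 7: DWNRJJY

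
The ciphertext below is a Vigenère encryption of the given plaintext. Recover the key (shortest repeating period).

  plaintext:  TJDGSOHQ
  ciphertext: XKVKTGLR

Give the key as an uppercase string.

EBS

  i= 0: X-T =  4 → E
  i= 1: K-J =  1 → B
  i= 2: V-D = 18 → S
  i= 3: K-G =  4 → E
  i= 4: T-S =  1 → B
  i= 5: G-O = 18 → S
  i= 6: L-H =  4 → E
  i= 7: R-Q =  1 → B
  shifts repeat with period 3: EBS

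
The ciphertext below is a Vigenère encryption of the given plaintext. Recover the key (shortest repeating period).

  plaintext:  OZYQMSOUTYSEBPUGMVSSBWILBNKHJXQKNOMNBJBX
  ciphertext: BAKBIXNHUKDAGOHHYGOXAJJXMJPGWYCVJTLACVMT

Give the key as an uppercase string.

  i= 0: B-O = 13 → N
  i= 1: A-Z =  1 → B
  i= 2: K-Y = 12 → M
  i= 3: B-Q = 11 → L
  i= 4: I-M = 22 → W
  i= 5: X-S =  5 → F
  i= 6: N-O = 25 → Z
  i= 7: H-U = 13 → N
  i= 8: U-T =  1 → B
  i= 9: K-Y = 12 → M
  i=10: D-S = 11 → L
  i=11: A-E = 22 → W
  i=12: G-B =  5 → F
  i=13: O-P = 25 → Z
  i=14: H-U = 13 → N
  i=15: H-G =  1 → B
  i=16: Y-M = 12 → M
  i=17: G-V = 11 → L
  i=18: O-S = 22 → W
  i=19: X-S =  5 → F
  i=20: A-B = 25 → Z
  i=21: J-W = 13 → N
  i=22: J-I =  1 → B
  i=23: X-L = 12 → M
  i=24: M-B = 11 → L
  i=25: J-N = 22 → W
  i=26: P-K =  5 → F
  i=27: G-H = 25 → Z
  i=28: W-J = 13 → N
  i=29: Y-X =  1 → B
  i=30: C-Q = 12 → M
  i=31: V-K = 11 → L
  i=32: J-N = 22 → W
  i=33: T-O =  5 → F
  i=34: L-M = 25 → Z
  i=35: A-N = 13 → N
  i=36: C-B =  1 → B
  i=37: V-J = 12 → M
  i=38: M-B = 11 → L
  i=39: T-X = 22 → W
  shifts repeat with period 7: NBMLWFZ

NBMLWFZ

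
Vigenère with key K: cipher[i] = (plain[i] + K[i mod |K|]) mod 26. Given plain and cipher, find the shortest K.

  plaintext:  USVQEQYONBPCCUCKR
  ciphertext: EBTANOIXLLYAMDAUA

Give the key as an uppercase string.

  i= 0: E-U = 10 → K
  i= 1: B-S =  9 → J
  i= 2: T-V = 24 → Y
  i= 3: A-Q = 10 → K
  i= 4: N-E =  9 → J
  i= 5: O-Q = 24 → Y
  i= 6: I-Y = 10 → K
  i= 7: X-O =  9 → J
  i= 8: L-N = 24 → Y
  i= 9: L-B = 10 → K
  i=10: Y-P =  9 → J
  i=11: A-C = 24 → Y
  i=12: M-C = 10 → K
  i=13: D-U =  9 → J
  i=14: A-C = 24 → Y
  i=15: U-K = 10 → K
  i=16: A-R =  9 → J
  shifts repeat with period 3: KJY

KJY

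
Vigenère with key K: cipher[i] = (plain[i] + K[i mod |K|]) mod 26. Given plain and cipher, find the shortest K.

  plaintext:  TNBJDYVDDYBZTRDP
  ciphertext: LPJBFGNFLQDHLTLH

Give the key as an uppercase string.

SCI

  i= 0: L-T = 18 → S
  i= 1: P-N =  2 → C
  i= 2: J-B =  8 → I
  i= 3: B-J = 18 → S
  i= 4: F-D =  2 → C
  i= 5: G-Y =  8 → I
  i= 6: N-V = 18 → S
  i= 7: F-D =  2 → C
  i= 8: L-D =  8 → I
  i= 9: Q-Y = 18 → S
  i=10: D-B =  2 → C
  i=11: H-Z =  8 → I
  i=12: L-T = 18 → S
  i=13: T-R =  2 → C
  i=14: L-D =  8 → I
  i=15: H-P = 18 → S
  shifts repeat with period 3: SCI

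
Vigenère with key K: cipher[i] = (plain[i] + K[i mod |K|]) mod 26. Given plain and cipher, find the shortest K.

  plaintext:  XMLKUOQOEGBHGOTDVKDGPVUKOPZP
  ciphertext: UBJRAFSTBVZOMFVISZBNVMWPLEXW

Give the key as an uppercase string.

XPYHGRCF

  i= 0: U-X = 23 → X
  i= 1: B-M = 15 → P
  i= 2: J-L = 24 → Y
  i= 3: R-K =  7 → H
  i= 4: A-U =  6 → G
  i= 5: F-O = 17 → R
  i= 6: S-Q =  2 → C
  i= 7: T-O =  5 → F
  i= 8: B-E = 23 → X
  i= 9: V-G = 15 → P
  i=10: Z-B = 24 → Y
  i=11: O-H =  7 → H
  i=12: M-G =  6 → G
  i=13: F-O = 17 → R
  i=14: V-T =  2 → C
  i=15: I-D =  5 → F
  i=16: S-V = 23 → X
  i=17: Z-K = 15 → P
  i=18: B-D = 24 → Y
  i=19: N-G =  7 → H
  i=20: V-P =  6 → G
  i=21: M-V = 17 → R
  i=22: W-U =  2 → C
  i=23: P-K =  5 → F
  i=24: L-O = 23 → X
  i=25: E-P = 15 → P
  i=26: X-Z = 24 → Y
  i=27: W-P =  7 → H
  shifts repeat with period 8: XPYHGRCF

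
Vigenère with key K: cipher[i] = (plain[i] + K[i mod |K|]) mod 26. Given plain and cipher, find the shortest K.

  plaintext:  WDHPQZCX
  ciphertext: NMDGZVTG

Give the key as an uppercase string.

RJW

  i= 0: N-W = 17 → R
  i= 1: M-D =  9 → J
  i= 2: D-H = 22 → W
  i= 3: G-P = 17 → R
  i= 4: Z-Q =  9 → J
  i= 5: V-Z = 22 → W
  i= 6: T-C = 17 → R
  i= 7: G-X =  9 → J
  shifts repeat with period 3: RJW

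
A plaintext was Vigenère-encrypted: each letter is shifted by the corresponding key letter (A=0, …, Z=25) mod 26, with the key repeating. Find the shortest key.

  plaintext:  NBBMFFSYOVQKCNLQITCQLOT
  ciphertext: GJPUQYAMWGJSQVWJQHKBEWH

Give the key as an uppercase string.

TIOIL

  i= 0: G-N = 19 → T
  i= 1: J-B =  8 → I
  i= 2: P-B = 14 → O
  i= 3: U-M =  8 → I
  i= 4: Q-F = 11 → L
  i= 5: Y-F = 19 → T
  i= 6: A-S =  8 → I
  i= 7: M-Y = 14 → O
  i= 8: W-O =  8 → I
  i= 9: G-V = 11 → L
  i=10: J-Q = 19 → T
  i=11: S-K =  8 → I
  i=12: Q-C = 14 → O
  i=13: V-N =  8 → I
  i=14: W-L = 11 → L
  i=15: J-Q = 19 → T
  i=16: Q-I =  8 → I
  i=17: H-T = 14 → O
  i=18: K-C =  8 → I
  i=19: B-Q = 11 → L
  i=20: E-L = 19 → T
  i=21: W-O =  8 → I
  i=22: H-T = 14 → O
  shifts repeat with period 5: TIOIL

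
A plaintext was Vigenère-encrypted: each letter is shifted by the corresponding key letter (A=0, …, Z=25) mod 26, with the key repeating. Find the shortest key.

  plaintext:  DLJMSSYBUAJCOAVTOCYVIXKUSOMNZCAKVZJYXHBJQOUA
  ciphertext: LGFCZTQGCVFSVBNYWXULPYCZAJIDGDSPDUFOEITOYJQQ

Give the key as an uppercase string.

IVWQHBSF

  i= 0: L-D =  8 → I
  i= 1: G-L = 21 → V
  i= 2: F-J = 22 → W
  i= 3: C-M = 16 → Q
  i= 4: Z-S =  7 → H
  i= 5: T-S =  1 → B
  i= 6: Q-Y = 18 → S
  i= 7: G-B =  5 → F
  i= 8: C-U =  8 → I
  i= 9: V-A = 21 → V
  i=10: F-J = 22 → W
  i=11: S-C = 16 → Q
  i=12: V-O =  7 → H
  i=13: B-A =  1 → B
  i=14: N-V = 18 → S
  i=15: Y-T =  5 → F
  i=16: W-O =  8 → I
  i=17: X-C = 21 → V
  i=18: U-Y = 22 → W
  i=19: L-V = 16 → Q
  i=20: P-I =  7 → H
  i=21: Y-X =  1 → B
  i=22: C-K = 18 → S
  i=23: Z-U =  5 → F
  i=24: A-S =  8 → I
  i=25: J-O = 21 → V
  i=26: I-M = 22 → W
  i=27: D-N = 16 → Q
  i=28: G-Z =  7 → H
  i=29: D-C =  1 → B
  i=30: S-A = 18 → S
  i=31: P-K =  5 → F
  i=32: D-V =  8 → I
  i=33: U-Z = 21 → V
  i=34: F-J = 22 → W
  i=35: O-Y = 16 → Q
  i=36: E-X =  7 → H
  i=37: I-H =  1 → B
  i=38: T-B = 18 → S
  i=39: O-J =  5 → F
  i=40: Y-Q =  8 → I
  i=41: J-O = 21 → V
  i=42: Q-U = 22 → W
  i=43: Q-A = 16 → Q
  shifts repeat with period 8: IVWQHBSF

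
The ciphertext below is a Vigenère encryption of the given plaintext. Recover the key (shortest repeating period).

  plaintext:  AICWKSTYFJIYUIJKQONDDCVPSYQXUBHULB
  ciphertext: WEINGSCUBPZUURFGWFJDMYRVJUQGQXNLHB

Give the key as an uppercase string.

WWGRWAJ

  i= 0: W-A = 22 → W
  i= 1: E-I = 22 → W
  i= 2: I-C =  6 → G
  i= 3: N-W = 17 → R
  i= 4: G-K = 22 → W
  i= 5: S-S =  0 → A
  i= 6: C-T =  9 → J
  i= 7: U-Y = 22 → W
  i= 8: B-F = 22 → W
  i= 9: P-J =  6 → G
  i=10: Z-I = 17 → R
  i=11: U-Y = 22 → W
  i=12: U-U =  0 → A
  i=13: R-I =  9 → J
  i=14: F-J = 22 → W
  i=15: G-K = 22 → W
  i=16: W-Q =  6 → G
  i=17: F-O = 17 → R
  i=18: J-N = 22 → W
  i=19: D-D =  0 → A
  i=20: M-D =  9 → J
  i=21: Y-C = 22 → W
  i=22: R-V = 22 → W
  i=23: V-P =  6 → G
  i=24: J-S = 17 → R
  i=25: U-Y = 22 → W
  i=26: Q-Q =  0 → A
  i=27: G-X =  9 → J
  i=28: Q-U = 22 → W
  i=29: X-B = 22 → W
  i=30: N-H =  6 → G
  i=31: L-U = 17 → R
  i=32: H-L = 22 → W
  i=33: B-B =  0 → A
  shifts repeat with period 7: WWGRWAJ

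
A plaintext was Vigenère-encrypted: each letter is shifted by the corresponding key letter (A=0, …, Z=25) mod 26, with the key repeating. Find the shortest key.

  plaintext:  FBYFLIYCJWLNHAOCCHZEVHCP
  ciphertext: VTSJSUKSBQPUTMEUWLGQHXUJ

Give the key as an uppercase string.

  i= 0: V-F = 16 → Q
  i= 1: T-B = 18 → S
  i= 2: S-Y = 20 → U
  i= 3: J-F =  4 → E
  i= 4: S-L =  7 → H
  i= 5: U-I = 12 → M
  i= 6: K-Y = 12 → M
  i= 7: S-C = 16 → Q
  i= 8: B-J = 18 → S
  i= 9: Q-W = 20 → U
  i=10: P-L =  4 → E
  i=11: U-N =  7 → H
  i=12: T-H = 12 → M
  i=13: M-A = 12 → M
  i=14: E-O = 16 → Q
  i=15: U-C = 18 → S
  i=16: W-C = 20 → U
  i=17: L-H =  4 → E
  i=18: G-Z =  7 → H
  i=19: Q-E = 12 → M
  i=20: H-V = 12 → M
  i=21: X-H = 16 → Q
  i=22: U-C = 18 → S
  i=23: J-P = 20 → U
  shifts repeat with period 7: QSUEHMM

QSUEHMM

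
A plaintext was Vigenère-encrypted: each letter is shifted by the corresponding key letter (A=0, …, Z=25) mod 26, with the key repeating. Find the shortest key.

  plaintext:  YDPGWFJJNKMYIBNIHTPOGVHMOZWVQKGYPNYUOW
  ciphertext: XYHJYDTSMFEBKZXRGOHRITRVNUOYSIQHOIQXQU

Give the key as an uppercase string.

ZVSDCYKJ

  i= 0: X-Y = 25 → Z
  i= 1: Y-D = 21 → V
  i= 2: H-P = 18 → S
  i= 3: J-G =  3 → D
  i= 4: Y-W =  2 → C
  i= 5: D-F = 24 → Y
  i= 6: T-J = 10 → K
  i= 7: S-J =  9 → J
  i= 8: M-N = 25 → Z
  i= 9: F-K = 21 → V
  i=10: E-M = 18 → S
  i=11: B-Y =  3 → D
  i=12: K-I =  2 → C
  i=13: Z-B = 24 → Y
  i=14: X-N = 10 → K
  i=15: R-I =  9 → J
  i=16: G-H = 25 → Z
  i=17: O-T = 21 → V
  i=18: H-P = 18 → S
  i=19: R-O =  3 → D
  i=20: I-G =  2 → C
  i=21: T-V = 24 → Y
  i=22: R-H = 10 → K
  i=23: V-M =  9 → J
  i=24: N-O = 25 → Z
  i=25: U-Z = 21 → V
  i=26: O-W = 18 → S
  i=27: Y-V =  3 → D
  i=28: S-Q =  2 → C
  i=29: I-K = 24 → Y
  i=30: Q-G = 10 → K
  i=31: H-Y =  9 → J
  i=32: O-P = 25 → Z
  i=33: I-N = 21 → V
  i=34: Q-Y = 18 → S
  i=35: X-U =  3 → D
  i=36: Q-O =  2 → C
  i=37: U-W = 24 → Y
  shifts repeat with period 8: ZVSDCYKJ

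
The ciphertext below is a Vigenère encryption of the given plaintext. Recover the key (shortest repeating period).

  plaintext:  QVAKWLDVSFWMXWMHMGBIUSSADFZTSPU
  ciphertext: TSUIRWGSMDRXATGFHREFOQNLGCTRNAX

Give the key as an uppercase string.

DXUYVL

  i= 0: T-Q =  3 → D
  i= 1: S-V = 23 → X
  i= 2: U-A = 20 → U
  i= 3: I-K = 24 → Y
  i= 4: R-W = 21 → V
  i= 5: W-L = 11 → L
  i= 6: G-D =  3 → D
  i= 7: S-V = 23 → X
  i= 8: M-S = 20 → U
  i= 9: D-F = 24 → Y
  i=10: R-W = 21 → V
  i=11: X-M = 11 → L
  i=12: A-X =  3 → D
  i=13: T-W = 23 → X
  i=14: G-M = 20 → U
  i=15: F-H = 24 → Y
  i=16: H-M = 21 → V
  i=17: R-G = 11 → L
  i=18: E-B =  3 → D
  i=19: F-I = 23 → X
  i=20: O-U = 20 → U
  i=21: Q-S = 24 → Y
  i=22: N-S = 21 → V
  i=23: L-A = 11 → L
  i=24: G-D =  3 → D
  i=25: C-F = 23 → X
  i=26: T-Z = 20 → U
  i=27: R-T = 24 → Y
  i=28: N-S = 21 → V
  i=29: A-P = 11 → L
  i=30: X-U =  3 → D
  shifts repeat with period 6: DXUYVL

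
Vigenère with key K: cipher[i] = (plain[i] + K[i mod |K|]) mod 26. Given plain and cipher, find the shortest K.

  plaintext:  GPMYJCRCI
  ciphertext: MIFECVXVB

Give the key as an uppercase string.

GTT

  i= 0: M-G =  6 → G
  i= 1: I-P = 19 → T
  i= 2: F-M = 19 → T
  i= 3: E-Y =  6 → G
  i= 4: C-J = 19 → T
  i= 5: V-C = 19 → T
  i= 6: X-R =  6 → G
  i= 7: V-C = 19 → T
  i= 8: B-I = 19 → T
  shifts repeat with period 3: GTT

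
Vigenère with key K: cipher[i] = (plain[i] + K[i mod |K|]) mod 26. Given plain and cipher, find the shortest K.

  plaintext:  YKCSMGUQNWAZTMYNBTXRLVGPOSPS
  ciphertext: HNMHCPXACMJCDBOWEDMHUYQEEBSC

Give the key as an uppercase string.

JDKPQ

  i= 0: H-Y =  9 → J
  i= 1: N-K =  3 → D
  i= 2: M-C = 10 → K
  i= 3: H-S = 15 → P
  i= 4: C-M = 16 → Q
  i= 5: P-G =  9 → J
  i= 6: X-U =  3 → D
  i= 7: A-Q = 10 → K
  i= 8: C-N = 15 → P
  i= 9: M-W = 16 → Q
  i=10: J-A =  9 → J
  i=11: C-Z =  3 → D
  i=12: D-T = 10 → K
  i=13: B-M = 15 → P
  i=14: O-Y = 16 → Q
  i=15: W-N =  9 → J
  i=16: E-B =  3 → D
  i=17: D-T = 10 → K
  i=18: M-X = 15 → P
  i=19: H-R = 16 → Q
  i=20: U-L =  9 → J
  i=21: Y-V =  3 → D
  i=22: Q-G = 10 → K
  i=23: E-P = 15 → P
  i=24: E-O = 16 → Q
  i=25: B-S =  9 → J
  i=26: S-P =  3 → D
  i=27: C-S = 10 → K
  shifts repeat with period 5: JDKPQ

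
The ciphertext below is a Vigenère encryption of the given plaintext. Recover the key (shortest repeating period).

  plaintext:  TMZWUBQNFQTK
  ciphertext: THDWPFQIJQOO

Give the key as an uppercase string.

  i= 0: T-T =  0 → A
  i= 1: H-M = 21 → V
  i= 2: D-Z =  4 → E
  i= 3: W-W =  0 → A
  i= 4: P-U = 21 → V
  i= 5: F-B =  4 → E
  i= 6: Q-Q =  0 → A
  i= 7: I-N = 21 → V
  i= 8: J-F =  4 → E
  i= 9: Q-Q =  0 → A
  i=10: O-T = 21 → V
  i=11: O-K =  4 → E
  shifts repeat with period 3: AVE

AVE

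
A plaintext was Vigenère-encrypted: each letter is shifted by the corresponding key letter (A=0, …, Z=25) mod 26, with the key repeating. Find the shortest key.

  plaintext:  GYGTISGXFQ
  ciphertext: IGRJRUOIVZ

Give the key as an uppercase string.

CILQJ

  i= 0: I-G =  2 → C
  i= 1: G-Y =  8 → I
  i= 2: R-G = 11 → L
  i= 3: J-T = 16 → Q
  i= 4: R-I =  9 → J
  i= 5: U-S =  2 → C
  i= 6: O-G =  8 → I
  i= 7: I-X = 11 → L
  i= 8: V-F = 16 → Q
  i= 9: Z-Q =  9 → J
  shifts repeat with period 5: CILQJ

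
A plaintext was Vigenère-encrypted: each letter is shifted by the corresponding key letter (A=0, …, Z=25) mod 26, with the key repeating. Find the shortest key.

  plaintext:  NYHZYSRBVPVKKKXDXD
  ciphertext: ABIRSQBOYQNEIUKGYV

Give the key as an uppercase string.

NDBSUYK

  i= 0: A-N = 13 → N
  i= 1: B-Y =  3 → D
  i= 2: I-H =  1 → B
  i= 3: R-Z = 18 → S
  i= 4: S-Y = 20 → U
  i= 5: Q-S = 24 → Y
  i= 6: B-R = 10 → K
  i= 7: O-B = 13 → N
  i= 8: Y-V =  3 → D
  i= 9: Q-P =  1 → B
  i=10: N-V = 18 → S
  i=11: E-K = 20 → U
  i=12: I-K = 24 → Y
  i=13: U-K = 10 → K
  i=14: K-X = 13 → N
  i=15: G-D =  3 → D
  i=16: Y-X =  1 → B
  i=17: V-D = 18 → S
  shifts repeat with period 7: NDBSUYK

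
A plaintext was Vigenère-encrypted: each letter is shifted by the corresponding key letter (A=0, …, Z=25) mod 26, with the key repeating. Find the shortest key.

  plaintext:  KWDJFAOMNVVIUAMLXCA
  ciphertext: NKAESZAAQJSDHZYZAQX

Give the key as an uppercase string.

DOXVNZMO

  i= 0: N-K =  3 → D
  i= 1: K-W = 14 → O
  i= 2: A-D = 23 → X
  i= 3: E-J = 21 → V
  i= 4: S-F = 13 → N
  i= 5: Z-A = 25 → Z
  i= 6: A-O = 12 → M
  i= 7: A-M = 14 → O
  i= 8: Q-N =  3 → D
  i= 9: J-V = 14 → O
  i=10: S-V = 23 → X
  i=11: D-I = 21 → V
  i=12: H-U = 13 → N
  i=13: Z-A = 25 → Z
  i=14: Y-M = 12 → M
  i=15: Z-L = 14 → O
  i=16: A-X =  3 → D
  i=17: Q-C = 14 → O
  i=18: X-A = 23 → X
  shifts repeat with period 8: DOXVNZMO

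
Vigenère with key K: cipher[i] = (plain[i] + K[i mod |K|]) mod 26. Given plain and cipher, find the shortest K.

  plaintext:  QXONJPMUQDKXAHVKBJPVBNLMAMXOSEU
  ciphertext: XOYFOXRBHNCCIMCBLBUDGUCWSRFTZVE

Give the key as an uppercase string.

HRKSFIF

  i= 0: X-Q =  7 → H
  i= 1: O-X = 17 → R
  i= 2: Y-O = 10 → K
  i= 3: F-N = 18 → S
  i= 4: O-J =  5 → F
  i= 5: X-P =  8 → I
  i= 6: R-M =  5 → F
  i= 7: B-U =  7 → H
  i= 8: H-Q = 17 → R
  i= 9: N-D = 10 → K
  i=10: C-K = 18 → S
  i=11: C-X =  5 → F
  i=12: I-A =  8 → I
  i=13: M-H =  5 → F
  i=14: C-V =  7 → H
  i=15: B-K = 17 → R
  i=16: L-B = 10 → K
  i=17: B-J = 18 → S
  i=18: U-P =  5 → F
  i=19: D-V =  8 → I
  i=20: G-B =  5 → F
  i=21: U-N =  7 → H
  i=22: C-L = 17 → R
  i=23: W-M = 10 → K
  i=24: S-A = 18 → S
  i=25: R-M =  5 → F
  i=26: F-X =  8 → I
  i=27: T-O =  5 → F
  i=28: Z-S =  7 → H
  i=29: V-E = 17 → R
  i=30: E-U = 10 → K
  shifts repeat with period 7: HRKSFIF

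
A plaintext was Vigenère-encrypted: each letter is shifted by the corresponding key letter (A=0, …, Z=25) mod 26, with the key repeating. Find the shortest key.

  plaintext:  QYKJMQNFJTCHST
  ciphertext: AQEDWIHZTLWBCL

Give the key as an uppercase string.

  i= 0: A-Q = 10 → K
  i= 1: Q-Y = 18 → S
  i= 2: E-K = 20 → U
  i= 3: D-J = 20 → U
  i= 4: W-M = 10 → K
  i= 5: I-Q = 18 → S
  i= 6: H-N = 20 → U
  i= 7: Z-F = 20 → U
  i= 8: T-J = 10 → K
  i= 9: L-T = 18 → S
  i=10: W-C = 20 → U
  i=11: B-H = 20 → U
  i=12: C-S = 10 → K
  i=13: L-T = 18 → S
  shifts repeat with period 4: KSUU

KSUU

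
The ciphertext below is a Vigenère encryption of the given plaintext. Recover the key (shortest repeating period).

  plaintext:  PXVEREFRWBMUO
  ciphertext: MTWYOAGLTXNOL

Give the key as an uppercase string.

  i= 0: M-P = 23 → X
  i= 1: T-X = 22 → W
  i= 2: W-V =  1 → B
  i= 3: Y-E = 20 → U
  i= 4: O-R = 23 → X
  i= 5: A-E = 22 → W
  i= 6: G-F =  1 → B
  i= 7: L-R = 20 → U
  i= 8: T-W = 23 → X
  i= 9: X-B = 22 → W
  i=10: N-M =  1 → B
  i=11: O-U = 20 → U
  i=12: L-O = 23 → X
  shifts repeat with period 4: XWBU

XWBU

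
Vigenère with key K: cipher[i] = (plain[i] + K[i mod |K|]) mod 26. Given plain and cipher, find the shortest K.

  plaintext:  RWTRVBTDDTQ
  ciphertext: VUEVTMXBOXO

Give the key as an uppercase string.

  i= 0: V-R =  4 → E
  i= 1: U-W = 24 → Y
  i= 2: E-T = 11 → L
  i= 3: V-R =  4 → E
  i= 4: T-V = 24 → Y
  i= 5: M-B = 11 → L
  i= 6: X-T =  4 → E
  i= 7: B-D = 24 → Y
  i= 8: O-D = 11 → L
  i= 9: X-T =  4 → E
  i=10: O-Q = 24 → Y
  shifts repeat with period 3: EYL

EYL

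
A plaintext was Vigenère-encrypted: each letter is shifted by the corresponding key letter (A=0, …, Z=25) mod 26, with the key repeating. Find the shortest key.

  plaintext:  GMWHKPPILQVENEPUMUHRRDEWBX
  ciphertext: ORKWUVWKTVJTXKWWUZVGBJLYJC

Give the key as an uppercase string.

IFOPKGHC

  i= 0: O-G =  8 → I
  i= 1: R-M =  5 → F
  i= 2: K-W = 14 → O
  i= 3: W-H = 15 → P
  i= 4: U-K = 10 → K
  i= 5: V-P =  6 → G
  i= 6: W-P =  7 → H
  i= 7: K-I =  2 → C
  i= 8: T-L =  8 → I
  i= 9: V-Q =  5 → F
  i=10: J-V = 14 → O
  i=11: T-E = 15 → P
  i=12: X-N = 10 → K
  i=13: K-E =  6 → G
  i=14: W-P =  7 → H
  i=15: W-U =  2 → C
  i=16: U-M =  8 → I
  i=17: Z-U =  5 → F
  i=18: V-H = 14 → O
  i=19: G-R = 15 → P
  i=20: B-R = 10 → K
  i=21: J-D =  6 → G
  i=22: L-E =  7 → H
  i=23: Y-W =  2 → C
  i=24: J-B =  8 → I
  i=25: C-X =  5 → F
  shifts repeat with period 8: IFOPKGHC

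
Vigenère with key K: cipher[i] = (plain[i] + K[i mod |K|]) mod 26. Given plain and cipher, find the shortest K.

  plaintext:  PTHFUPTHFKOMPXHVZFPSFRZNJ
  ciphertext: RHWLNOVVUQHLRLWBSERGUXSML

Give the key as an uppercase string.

  i= 0: R-P =  2 → C
  i= 1: H-T = 14 → O
  i= 2: W-H = 15 → P
  i= 3: L-F =  6 → G
  i= 4: N-U = 19 → T
  i= 5: O-P = 25 → Z
  i= 6: V-T =  2 → C
  i= 7: V-H = 14 → O
  i= 8: U-F = 15 → P
  i= 9: Q-K =  6 → G
  i=10: H-O = 19 → T
  i=11: L-M = 25 → Z
  i=12: R-P =  2 → C
  i=13: L-X = 14 → O
  i=14: W-H = 15 → P
  i=15: B-V =  6 → G
  i=16: S-Z = 19 → T
  i=17: E-F = 25 → Z
  i=18: R-P =  2 → C
  i=19: G-S = 14 → O
  i=20: U-F = 15 → P
  i=21: X-R =  6 → G
  i=22: S-Z = 19 → T
  i=23: M-N = 25 → Z
  i=24: L-J =  2 → C
  shifts repeat with period 6: COPGTZ

COPGTZ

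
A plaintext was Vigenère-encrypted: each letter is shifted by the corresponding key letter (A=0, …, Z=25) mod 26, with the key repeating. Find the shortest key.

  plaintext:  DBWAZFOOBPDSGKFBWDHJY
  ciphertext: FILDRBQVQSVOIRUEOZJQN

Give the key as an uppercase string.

  i= 0: F-D =  2 → C
  i= 1: I-B =  7 → H
  i= 2: L-W = 15 → P
  i= 3: D-A =  3 → D
  i= 4: R-Z = 18 → S
  i= 5: B-F = 22 → W
  i= 6: Q-O =  2 → C
  i= 7: V-O =  7 → H
  i= 8: Q-B = 15 → P
  i= 9: S-P =  3 → D
  i=10: V-D = 18 → S
  i=11: O-S = 22 → W
  i=12: I-G =  2 → C
  i=13: R-K =  7 → H
  i=14: U-F = 15 → P
  i=15: E-B =  3 → D
  i=16: O-W = 18 → S
  i=17: Z-D = 22 → W
  i=18: J-H =  2 → C
  i=19: Q-J =  7 → H
  i=20: N-Y = 15 → P
  shifts repeat with period 6: CHPDSW

CHPDSW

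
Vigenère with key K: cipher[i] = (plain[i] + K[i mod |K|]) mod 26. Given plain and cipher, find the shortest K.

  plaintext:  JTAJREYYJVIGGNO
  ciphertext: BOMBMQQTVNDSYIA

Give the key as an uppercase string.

SVM

  i= 0: B-J = 18 → S
  i= 1: O-T = 21 → V
  i= 2: M-A = 12 → M
  i= 3: B-J = 18 → S
  i= 4: M-R = 21 → V
  i= 5: Q-E = 12 → M
  i= 6: Q-Y = 18 → S
  i= 7: T-Y = 21 → V
  i= 8: V-J = 12 → M
  i= 9: N-V = 18 → S
  i=10: D-I = 21 → V
  i=11: S-G = 12 → M
  i=12: Y-G = 18 → S
  i=13: I-N = 21 → V
  i=14: A-O = 12 → M
  shifts repeat with period 3: SVM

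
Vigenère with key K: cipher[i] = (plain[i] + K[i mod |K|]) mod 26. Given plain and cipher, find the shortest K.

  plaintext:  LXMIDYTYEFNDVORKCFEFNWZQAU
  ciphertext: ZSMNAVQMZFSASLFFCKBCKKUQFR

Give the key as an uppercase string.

  i= 0: Z-L = 14 → O
  i= 1: S-X = 21 → V
  i= 2: M-M =  0 → A
  i= 3: N-I =  5 → F
  i= 4: A-D = 23 → X
  i= 5: V-Y = 23 → X
  i= 6: Q-T = 23 → X
  i= 7: M-Y = 14 → O
  i= 8: Z-E = 21 → V
  i= 9: F-F =  0 → A
  i=10: S-N =  5 → F
  i=11: A-D = 23 → X
  i=12: S-V = 23 → X
  i=13: L-O = 23 → X
  i=14: F-R = 14 → O
  i=15: F-K = 21 → V
  i=16: C-C =  0 → A
  i=17: K-F =  5 → F
  i=18: B-E = 23 → X
  i=19: C-F = 23 → X
  i=20: K-N = 23 → X
  i=21: K-W = 14 → O
  i=22: U-Z = 21 → V
  i=23: Q-Q =  0 → A
  i=24: F-A =  5 → F
  i=25: R-U = 23 → X
  shifts repeat with period 7: OVAFXXX

OVAFXXX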